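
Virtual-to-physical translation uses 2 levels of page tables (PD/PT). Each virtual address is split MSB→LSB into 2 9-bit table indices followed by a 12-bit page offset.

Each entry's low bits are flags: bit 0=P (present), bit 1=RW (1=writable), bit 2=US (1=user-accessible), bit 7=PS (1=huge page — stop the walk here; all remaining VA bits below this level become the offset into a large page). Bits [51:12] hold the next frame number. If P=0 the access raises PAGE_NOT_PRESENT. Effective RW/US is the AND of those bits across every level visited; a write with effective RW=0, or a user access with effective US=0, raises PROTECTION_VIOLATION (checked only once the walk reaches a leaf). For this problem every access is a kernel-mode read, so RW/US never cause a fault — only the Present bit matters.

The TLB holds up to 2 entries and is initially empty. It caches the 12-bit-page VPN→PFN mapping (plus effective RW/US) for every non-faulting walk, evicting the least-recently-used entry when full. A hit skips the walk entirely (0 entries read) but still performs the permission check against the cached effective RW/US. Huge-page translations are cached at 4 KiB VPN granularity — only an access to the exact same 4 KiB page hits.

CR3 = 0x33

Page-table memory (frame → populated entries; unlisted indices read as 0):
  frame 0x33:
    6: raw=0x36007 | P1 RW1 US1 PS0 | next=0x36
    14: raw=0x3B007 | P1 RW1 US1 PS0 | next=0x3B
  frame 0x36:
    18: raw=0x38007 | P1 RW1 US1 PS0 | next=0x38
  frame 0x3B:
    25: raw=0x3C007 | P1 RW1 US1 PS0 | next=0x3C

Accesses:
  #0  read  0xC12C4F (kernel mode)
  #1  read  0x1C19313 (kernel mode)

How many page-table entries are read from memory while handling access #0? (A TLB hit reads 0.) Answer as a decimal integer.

Walk each access:
#0 VA=0xC12C4F (r,kernel):
  L0 @0x33[6] → 0x36007  P=1,RW=1,US=1,PS=0
  L1 @0x36[18] → 0x38007  P=1,RW=1,US=1,PS=0
  → PA=0x38C4F  (2 entries read)
#1 VA=0x1C19313 (r,kernel):
  L0 @0x33[14] → 0x3B007  P=1,RW=1,US=1,PS=0
  L1 @0x3B[25] → 0x3C007  P=1,RW=1,US=1,PS=0
  → PA=0x3C313  (2 entries read)

Entries read for #0: 2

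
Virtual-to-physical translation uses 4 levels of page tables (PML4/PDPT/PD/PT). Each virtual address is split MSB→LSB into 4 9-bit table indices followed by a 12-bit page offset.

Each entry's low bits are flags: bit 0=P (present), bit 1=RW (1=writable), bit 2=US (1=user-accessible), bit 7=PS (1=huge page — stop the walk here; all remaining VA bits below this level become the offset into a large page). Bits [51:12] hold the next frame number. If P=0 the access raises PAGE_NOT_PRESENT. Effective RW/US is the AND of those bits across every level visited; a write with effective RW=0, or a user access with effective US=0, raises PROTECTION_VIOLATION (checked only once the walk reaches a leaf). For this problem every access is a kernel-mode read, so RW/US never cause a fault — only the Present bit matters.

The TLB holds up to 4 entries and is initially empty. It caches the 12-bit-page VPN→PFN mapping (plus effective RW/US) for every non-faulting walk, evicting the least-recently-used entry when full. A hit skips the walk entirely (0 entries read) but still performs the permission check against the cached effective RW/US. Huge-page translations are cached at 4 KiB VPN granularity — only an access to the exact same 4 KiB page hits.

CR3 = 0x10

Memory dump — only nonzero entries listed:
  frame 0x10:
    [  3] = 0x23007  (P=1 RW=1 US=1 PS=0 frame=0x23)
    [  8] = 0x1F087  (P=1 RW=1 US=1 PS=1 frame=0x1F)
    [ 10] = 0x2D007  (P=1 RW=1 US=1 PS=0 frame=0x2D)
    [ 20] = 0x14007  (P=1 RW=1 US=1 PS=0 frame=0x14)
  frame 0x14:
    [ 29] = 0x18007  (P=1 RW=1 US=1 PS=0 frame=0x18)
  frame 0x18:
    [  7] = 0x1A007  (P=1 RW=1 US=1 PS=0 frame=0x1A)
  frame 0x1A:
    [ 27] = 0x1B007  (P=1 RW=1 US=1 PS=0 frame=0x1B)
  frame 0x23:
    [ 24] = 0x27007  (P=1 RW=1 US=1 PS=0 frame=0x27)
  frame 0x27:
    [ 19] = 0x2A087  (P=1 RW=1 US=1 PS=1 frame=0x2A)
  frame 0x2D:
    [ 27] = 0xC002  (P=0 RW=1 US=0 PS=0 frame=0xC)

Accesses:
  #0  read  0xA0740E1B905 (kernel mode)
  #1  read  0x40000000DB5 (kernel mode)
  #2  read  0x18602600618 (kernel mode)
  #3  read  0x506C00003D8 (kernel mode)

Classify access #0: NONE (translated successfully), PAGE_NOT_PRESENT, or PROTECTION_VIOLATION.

Per-access translation:
#0 VA=0xA0740E1B905 (r,kernel):
  L0: frame=0x10 idx=20 entry=0x14007 [P=1 RW=1 US=1 PS=0]
  L1: frame=0x14 idx=29 entry=0x18007 [P=1 RW=1 US=1 PS=0]
  L2: frame=0x18 idx=7 entry=0x1A007 [P=1 RW=1 US=1 PS=0]
  L3: frame=0x1A idx=27 entry=0x1B007 [P=1 RW=1 US=1 PS=0]
  ✓ 0x1B905  — 4 lookups
#1 VA=0x40000000DB5 (r,kernel):
  L0: frame=0x10 idx=8 entry=0x1F087 [P=1 RW=1 US=1 PS=1]
  ✓ 0x1FDB5 (huge @L0)  — 1 lookups
#2 VA=0x18602600618 (r,kernel):
  L0: frame=0x10 idx=3 entry=0x23007 [P=1 RW=1 US=1 PS=0]
  L1: frame=0x23 idx=24 entry=0x27007 [P=1 RW=1 US=1 PS=0]
  L2: frame=0x27 idx=19 entry=0x2A087 [P=1 RW=1 US=1 PS=1]
  ✓ 0x2A618 (huge @L2)  — 3 lookups
#3 VA=0x506C00003D8 (r,kernel):
  L0: frame=0x10 idx=10 entry=0x2D007 [P=1 RW=1 US=1 PS=0]
  L1: frame=0x2D idx=27 entry=0xC002 [P=0 RW=1 US=0 PS=0]
  ⇒ fault: PAGE_NOT_PRESENT  — 2 lookups

Access #0 fault: NONE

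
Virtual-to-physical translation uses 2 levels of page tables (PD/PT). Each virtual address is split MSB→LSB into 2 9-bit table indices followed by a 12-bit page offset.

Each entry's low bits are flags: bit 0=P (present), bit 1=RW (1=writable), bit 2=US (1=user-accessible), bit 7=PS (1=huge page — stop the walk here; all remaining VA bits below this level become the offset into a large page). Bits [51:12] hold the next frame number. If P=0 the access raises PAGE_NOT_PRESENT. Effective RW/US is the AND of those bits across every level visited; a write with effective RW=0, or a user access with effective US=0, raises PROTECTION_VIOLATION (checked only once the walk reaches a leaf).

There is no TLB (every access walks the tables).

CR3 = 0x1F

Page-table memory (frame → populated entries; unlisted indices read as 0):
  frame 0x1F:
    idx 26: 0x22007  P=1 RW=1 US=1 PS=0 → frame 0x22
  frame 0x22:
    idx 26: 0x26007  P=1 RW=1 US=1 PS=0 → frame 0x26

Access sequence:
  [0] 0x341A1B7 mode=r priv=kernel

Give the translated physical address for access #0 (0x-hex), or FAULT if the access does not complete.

Per-access translation:
#0 VA=0x341A1B7 (r,kernel):
  [0] read 0x1F idx=26: raw=0x22007 flags P=1 W=1 U=1 S=0
  [1] read 0x22 idx=26: raw=0x26007 flags P=1 W=1 U=1 S=0
  ✓ 0x261B7  — 2 lookups

Access #0 PA: 0x261B7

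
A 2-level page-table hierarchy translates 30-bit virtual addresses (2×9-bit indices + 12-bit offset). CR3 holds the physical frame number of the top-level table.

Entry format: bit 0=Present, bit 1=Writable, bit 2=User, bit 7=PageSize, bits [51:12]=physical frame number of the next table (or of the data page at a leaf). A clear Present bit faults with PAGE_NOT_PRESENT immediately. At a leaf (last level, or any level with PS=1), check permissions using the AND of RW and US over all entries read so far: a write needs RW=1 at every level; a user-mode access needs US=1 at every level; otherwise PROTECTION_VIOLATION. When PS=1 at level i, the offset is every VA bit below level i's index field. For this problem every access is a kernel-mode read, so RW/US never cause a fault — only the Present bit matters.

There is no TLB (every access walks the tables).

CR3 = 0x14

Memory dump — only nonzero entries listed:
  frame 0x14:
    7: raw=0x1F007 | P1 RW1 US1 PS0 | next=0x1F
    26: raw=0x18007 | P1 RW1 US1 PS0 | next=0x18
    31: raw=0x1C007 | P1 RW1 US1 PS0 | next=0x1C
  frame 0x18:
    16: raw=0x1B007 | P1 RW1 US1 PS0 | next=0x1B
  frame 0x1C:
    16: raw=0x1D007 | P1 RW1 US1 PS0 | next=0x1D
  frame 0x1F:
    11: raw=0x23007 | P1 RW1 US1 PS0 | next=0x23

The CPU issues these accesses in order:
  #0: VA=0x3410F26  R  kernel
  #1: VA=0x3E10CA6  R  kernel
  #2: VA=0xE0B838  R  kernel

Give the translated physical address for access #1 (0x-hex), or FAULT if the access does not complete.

Walk each access:
#0 VA=0x3410F26 (r,kernel):
  L0: frame=0x14 idx=26 entry=0x18007 [P=1 RW=1 US=1 PS=0]
  L1: frame=0x18 idx=16 entry=0x1B007 [P=1 RW=1 US=1 PS=0]
  → PA=0x1BF26  (2 entries read)
#1 VA=0x3E10CA6 (r,kernel):
  L0: frame=0x14 idx=31 entry=0x1C007 [P=1 RW=1 US=1 PS=0]
  L1: frame=0x1C idx=16 entry=0x1D007 [P=1 RW=1 US=1 PS=0]
  → PA=0x1DCA6  (2 entries read)
#2 VA=0xE0B838 (r,kernel):
  L0: frame=0x14 idx=7 entry=0x1F007 [P=1 RW=1 US=1 PS=0]
  L1: frame=0x1F idx=11 entry=0x23007 [P=1 RW=1 US=1 PS=0]
  → PA=0x23838  (2 entries read)

Access #1 PA: 0x1DCA6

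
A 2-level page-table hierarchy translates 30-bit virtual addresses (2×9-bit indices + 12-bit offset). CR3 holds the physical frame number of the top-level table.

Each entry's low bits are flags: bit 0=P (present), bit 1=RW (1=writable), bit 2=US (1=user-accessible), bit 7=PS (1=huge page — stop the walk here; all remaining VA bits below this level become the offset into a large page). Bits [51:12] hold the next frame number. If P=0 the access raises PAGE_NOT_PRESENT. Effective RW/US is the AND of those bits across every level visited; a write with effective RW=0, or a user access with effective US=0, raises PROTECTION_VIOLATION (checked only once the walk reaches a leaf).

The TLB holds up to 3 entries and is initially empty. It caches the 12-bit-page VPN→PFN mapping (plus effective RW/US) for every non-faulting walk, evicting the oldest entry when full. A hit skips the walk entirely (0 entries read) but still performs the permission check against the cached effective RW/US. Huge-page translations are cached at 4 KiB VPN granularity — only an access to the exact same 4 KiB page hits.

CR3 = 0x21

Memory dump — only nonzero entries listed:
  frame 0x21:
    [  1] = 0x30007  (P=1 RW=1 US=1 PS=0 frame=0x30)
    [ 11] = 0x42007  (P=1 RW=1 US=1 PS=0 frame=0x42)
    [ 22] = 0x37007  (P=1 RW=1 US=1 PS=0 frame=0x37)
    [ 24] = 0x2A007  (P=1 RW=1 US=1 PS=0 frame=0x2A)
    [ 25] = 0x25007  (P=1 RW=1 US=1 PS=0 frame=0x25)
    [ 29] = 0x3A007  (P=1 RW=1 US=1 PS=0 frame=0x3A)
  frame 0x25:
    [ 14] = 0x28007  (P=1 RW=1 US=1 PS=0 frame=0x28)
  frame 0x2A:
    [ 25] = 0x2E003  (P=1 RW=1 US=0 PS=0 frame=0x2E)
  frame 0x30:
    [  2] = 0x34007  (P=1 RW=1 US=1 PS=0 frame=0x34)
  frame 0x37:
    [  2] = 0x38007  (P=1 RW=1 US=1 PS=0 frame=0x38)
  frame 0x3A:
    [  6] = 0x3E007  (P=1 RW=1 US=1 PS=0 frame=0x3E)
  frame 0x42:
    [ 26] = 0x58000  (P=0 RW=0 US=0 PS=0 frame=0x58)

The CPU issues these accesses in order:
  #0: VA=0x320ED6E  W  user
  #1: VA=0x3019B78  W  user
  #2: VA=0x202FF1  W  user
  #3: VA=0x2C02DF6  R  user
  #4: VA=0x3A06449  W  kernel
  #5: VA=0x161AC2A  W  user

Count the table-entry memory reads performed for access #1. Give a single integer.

Walk each access:
#0 VA=0x320ED6E (w,user):
  L0 @0x21[25] → 0x25007  P=1,RW=1,US=1,PS=0
  L1 @0x25[14] → 0x28007  P=1,RW=1,US=1,PS=0
  ✓ 0x28D6E  — 2 lookups
#1 VA=0x3019B78 (w,user):
  L0 @0x21[24] → 0x2A007  P=1,RW=1,US=1,PS=0
  L1 @0x2A[25] → 0x2E003  P=1,RW=1,US=0,PS=0
  ⇒ fault: PROTECTION_VIOLATION  — 2 lookups
#2 VA=0x202FF1 (w,user):
  L0 @0x21[1] → 0x30007  P=1,RW=1,US=1,PS=0
  L1 @0x30[2] → 0x34007  P=1,RW=1,US=1,PS=0
  ✓ 0x34FF1  — 2 lookups
#3 VA=0x2C02DF6 (r,user):
  L0 @0x21[22] → 0x37007  P=1,RW=1,US=1,PS=0
  L1 @0x37[2] → 0x38007  P=1,RW=1,US=1,PS=0
  ✓ 0x38DF6  — 2 lookups
#4 VA=0x3A06449 (w,kernel):
  L0 @0x21[29] → 0x3A007  P=1,RW=1,US=1,PS=0
  L1 @0x3A[6] → 0x3E007  P=1,RW=1,US=1,PS=0
  ✓ 0x3E449  — 2 lookups
#5 VA=0x161AC2A (w,user):
  L0 @0x21[11] → 0x42007  P=1,RW=1,US=1,PS=0
  L1 @0x42[26] → 0x58000  P=0,RW=0,US=0,PS=0
  ⇒ fault: PAGE_NOT_PRESENT  — 2 lookups

Entries read for #1: 2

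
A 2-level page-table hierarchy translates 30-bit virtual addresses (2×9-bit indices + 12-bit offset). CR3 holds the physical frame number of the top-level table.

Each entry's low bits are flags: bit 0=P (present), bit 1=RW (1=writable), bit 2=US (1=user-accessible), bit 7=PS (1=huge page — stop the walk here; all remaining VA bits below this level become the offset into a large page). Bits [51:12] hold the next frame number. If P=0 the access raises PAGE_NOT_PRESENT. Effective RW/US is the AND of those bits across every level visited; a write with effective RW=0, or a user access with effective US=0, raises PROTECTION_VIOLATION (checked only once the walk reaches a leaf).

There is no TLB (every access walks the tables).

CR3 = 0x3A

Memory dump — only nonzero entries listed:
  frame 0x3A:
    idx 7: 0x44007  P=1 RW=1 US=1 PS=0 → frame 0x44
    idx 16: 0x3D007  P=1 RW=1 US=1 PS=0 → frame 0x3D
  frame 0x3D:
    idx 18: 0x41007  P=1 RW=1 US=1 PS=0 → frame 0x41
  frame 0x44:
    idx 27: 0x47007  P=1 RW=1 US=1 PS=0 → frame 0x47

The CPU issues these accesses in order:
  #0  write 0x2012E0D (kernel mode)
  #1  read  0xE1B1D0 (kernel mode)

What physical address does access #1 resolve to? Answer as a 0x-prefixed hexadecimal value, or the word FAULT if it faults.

Walk each access:
#0 VA=0x2012E0D (w,kernel):
  L0: frame=0x3A idx=16 entry=0x3D007 [P=1 RW=1 US=1 PS=0]
  L1: frame=0x3D idx=18 entry=0x41007 [P=1 RW=1 US=1 PS=0]
  → PA=0x41E0D  (2 entries read)
#1 VA=0xE1B1D0 (r,kernel):
  L0: frame=0x3A idx=7 entry=0x44007 [P=1 RW=1 US=1 PS=0]
  L1: frame=0x44 idx=27 entry=0x47007 [P=1 RW=1 US=1 PS=0]
  → PA=0x471D0  (2 entries read)

Access #1 PA: 0x471D0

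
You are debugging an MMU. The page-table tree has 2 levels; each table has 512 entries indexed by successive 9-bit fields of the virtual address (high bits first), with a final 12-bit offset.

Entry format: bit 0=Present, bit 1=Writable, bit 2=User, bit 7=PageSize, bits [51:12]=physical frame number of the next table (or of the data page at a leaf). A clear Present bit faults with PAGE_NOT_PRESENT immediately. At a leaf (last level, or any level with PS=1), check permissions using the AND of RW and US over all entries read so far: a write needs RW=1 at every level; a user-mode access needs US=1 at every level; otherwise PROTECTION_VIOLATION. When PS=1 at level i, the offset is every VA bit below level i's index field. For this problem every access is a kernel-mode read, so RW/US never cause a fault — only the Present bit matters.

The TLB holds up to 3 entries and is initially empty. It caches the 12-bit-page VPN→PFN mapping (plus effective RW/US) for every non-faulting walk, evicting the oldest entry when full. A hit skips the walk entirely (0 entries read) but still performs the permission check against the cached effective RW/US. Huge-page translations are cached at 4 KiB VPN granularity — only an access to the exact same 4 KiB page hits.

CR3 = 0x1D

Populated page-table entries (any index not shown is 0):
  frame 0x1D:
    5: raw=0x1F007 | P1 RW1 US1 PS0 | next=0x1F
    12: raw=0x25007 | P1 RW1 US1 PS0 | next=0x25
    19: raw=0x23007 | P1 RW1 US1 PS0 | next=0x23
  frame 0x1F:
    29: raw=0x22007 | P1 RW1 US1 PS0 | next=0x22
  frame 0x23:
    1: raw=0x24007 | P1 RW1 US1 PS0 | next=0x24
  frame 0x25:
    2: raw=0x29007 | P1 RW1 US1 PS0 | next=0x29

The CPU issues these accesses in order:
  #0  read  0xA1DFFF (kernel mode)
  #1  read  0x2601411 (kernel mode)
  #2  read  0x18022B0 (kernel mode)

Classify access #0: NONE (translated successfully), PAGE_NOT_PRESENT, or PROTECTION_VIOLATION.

Walk each access:
#0 VA=0xA1DFFF (r,kernel):
  lvl0: tbl 0x1D, slot 5 ⇒ 0x1F007 (P1/RW1/US1/PS0)
  lvl1: tbl 0x1F, slot 29 ⇒ 0x22007 (P1/RW1/US1/PS0)
  → PA=0x22FFF  (2 entries read)
#1 VA=0x2601411 (r,kernel):
  lvl0: tbl 0x1D, slot 19 ⇒ 0x23007 (P1/RW1/US1/PS0)
  lvl1: tbl 0x23, slot 1 ⇒ 0x24007 (P1/RW1/US1/PS0)
  → PA=0x24411  (2 entries read)
#2 VA=0x18022B0 (r,kernel):
  lvl0: tbl 0x1D, slot 12 ⇒ 0x25007 (P1/RW1/US1/PS0)
  lvl1: tbl 0x25, slot 2 ⇒ 0x29007 (P1/RW1/US1/PS0)
  → PA=0x292B0  (2 entries read)

Access #0 fault: NONE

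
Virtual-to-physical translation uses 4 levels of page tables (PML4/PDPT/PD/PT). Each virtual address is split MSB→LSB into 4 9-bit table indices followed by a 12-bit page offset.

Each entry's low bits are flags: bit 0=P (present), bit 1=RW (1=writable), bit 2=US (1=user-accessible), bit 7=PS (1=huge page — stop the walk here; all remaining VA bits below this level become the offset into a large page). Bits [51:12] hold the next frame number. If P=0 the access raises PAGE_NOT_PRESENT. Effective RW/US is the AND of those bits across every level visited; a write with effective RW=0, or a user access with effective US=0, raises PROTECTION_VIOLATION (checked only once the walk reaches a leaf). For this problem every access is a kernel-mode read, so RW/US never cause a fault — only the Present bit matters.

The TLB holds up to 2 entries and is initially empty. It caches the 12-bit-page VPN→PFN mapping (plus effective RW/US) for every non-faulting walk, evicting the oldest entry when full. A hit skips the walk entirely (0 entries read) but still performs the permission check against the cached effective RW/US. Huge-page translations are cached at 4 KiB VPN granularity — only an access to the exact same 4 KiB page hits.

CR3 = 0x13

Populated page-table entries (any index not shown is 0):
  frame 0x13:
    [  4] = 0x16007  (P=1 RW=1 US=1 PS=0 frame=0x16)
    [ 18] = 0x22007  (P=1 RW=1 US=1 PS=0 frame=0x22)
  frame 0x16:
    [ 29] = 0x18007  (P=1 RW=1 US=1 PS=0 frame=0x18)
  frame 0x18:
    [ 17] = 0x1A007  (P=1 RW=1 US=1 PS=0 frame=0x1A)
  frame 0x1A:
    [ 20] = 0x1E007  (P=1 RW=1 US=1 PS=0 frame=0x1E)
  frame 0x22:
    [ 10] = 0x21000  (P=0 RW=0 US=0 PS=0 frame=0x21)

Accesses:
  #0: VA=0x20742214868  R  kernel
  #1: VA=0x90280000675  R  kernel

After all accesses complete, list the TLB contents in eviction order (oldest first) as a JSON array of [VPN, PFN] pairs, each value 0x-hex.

Walk each access:
#0 VA=0x20742214868 (r,kernel):
  [0] read 0x13 idx=4: raw=0x16007 flags P=1 W=1 U=1 S=0
  [1] read 0x16 idx=29: raw=0x18007 flags P=1 W=1 U=1 S=0
  [2] read 0x18 idx=17: raw=0x1A007 flags P=1 W=1 U=1 S=0
  [3] read 0x1A idx=20: raw=0x1E007 flags P=1 W=1 U=1 S=0
  ⇒ phys 0x1E868  [4 reads]
#1 VA=0x90280000675 (r,kernel):
  [0] read 0x13 idx=18: raw=0x22007 flags P=1 W=1 U=1 S=0
  [1] read 0x22 idx=10: raw=0x21000 flags P=0 W=0 U=0 S=0
  → PAGE_NOT_PRESENT  (2 entries read)

TLB: [["0x20742214", "0x1E"]]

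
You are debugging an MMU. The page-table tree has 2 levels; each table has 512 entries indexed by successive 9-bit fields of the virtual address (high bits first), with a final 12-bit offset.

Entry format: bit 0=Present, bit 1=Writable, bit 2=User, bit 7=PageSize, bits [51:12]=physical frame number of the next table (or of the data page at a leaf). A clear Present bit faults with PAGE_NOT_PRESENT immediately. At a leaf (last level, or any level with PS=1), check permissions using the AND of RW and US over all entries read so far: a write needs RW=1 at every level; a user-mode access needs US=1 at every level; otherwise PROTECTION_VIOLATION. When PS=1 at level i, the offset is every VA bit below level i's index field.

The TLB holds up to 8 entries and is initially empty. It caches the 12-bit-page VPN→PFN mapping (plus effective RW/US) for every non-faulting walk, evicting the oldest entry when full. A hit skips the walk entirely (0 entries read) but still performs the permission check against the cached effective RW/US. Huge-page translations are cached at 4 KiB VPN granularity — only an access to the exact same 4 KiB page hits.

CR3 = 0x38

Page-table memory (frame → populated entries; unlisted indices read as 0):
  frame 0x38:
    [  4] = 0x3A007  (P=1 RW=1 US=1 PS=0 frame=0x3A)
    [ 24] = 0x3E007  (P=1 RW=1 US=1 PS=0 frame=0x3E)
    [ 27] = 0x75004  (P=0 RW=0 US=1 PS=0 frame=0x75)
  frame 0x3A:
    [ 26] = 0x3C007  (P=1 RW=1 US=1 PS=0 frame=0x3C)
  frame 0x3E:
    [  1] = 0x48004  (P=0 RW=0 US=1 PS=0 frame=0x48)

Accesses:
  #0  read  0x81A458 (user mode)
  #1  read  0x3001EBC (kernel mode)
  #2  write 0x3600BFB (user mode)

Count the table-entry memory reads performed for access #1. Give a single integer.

Trace:
#0 VA=0x81A458 (r,user):
  [0] read 0x38 idx=4: raw=0x3A007 flags P=1 W=1 U=1 S=0
  [1] read 0x3A idx=26: raw=0x3C007 flags P=1 W=1 U=1 S=0
  ⇒ phys 0x3C458  [2 reads]
#1 VA=0x3001EBC (r,kernel):
  [0] read 0x38 idx=24: raw=0x3E007 flags P=1 W=1 U=1 S=0
  [1] read 0x3E idx=1: raw=0x48004 flags P=0 W=0 U=1 S=0
  ✗ PAGE_NOT_PRESENT  [2 reads]
#2 VA=0x3600BFB (w,user):
  [0] read 0x38 idx=27: raw=0x75004 flags P=0 W=0 U=1 S=0
  ✗ PAGE_NOT_PRESENT  [1 reads]

Entries read for #1: 2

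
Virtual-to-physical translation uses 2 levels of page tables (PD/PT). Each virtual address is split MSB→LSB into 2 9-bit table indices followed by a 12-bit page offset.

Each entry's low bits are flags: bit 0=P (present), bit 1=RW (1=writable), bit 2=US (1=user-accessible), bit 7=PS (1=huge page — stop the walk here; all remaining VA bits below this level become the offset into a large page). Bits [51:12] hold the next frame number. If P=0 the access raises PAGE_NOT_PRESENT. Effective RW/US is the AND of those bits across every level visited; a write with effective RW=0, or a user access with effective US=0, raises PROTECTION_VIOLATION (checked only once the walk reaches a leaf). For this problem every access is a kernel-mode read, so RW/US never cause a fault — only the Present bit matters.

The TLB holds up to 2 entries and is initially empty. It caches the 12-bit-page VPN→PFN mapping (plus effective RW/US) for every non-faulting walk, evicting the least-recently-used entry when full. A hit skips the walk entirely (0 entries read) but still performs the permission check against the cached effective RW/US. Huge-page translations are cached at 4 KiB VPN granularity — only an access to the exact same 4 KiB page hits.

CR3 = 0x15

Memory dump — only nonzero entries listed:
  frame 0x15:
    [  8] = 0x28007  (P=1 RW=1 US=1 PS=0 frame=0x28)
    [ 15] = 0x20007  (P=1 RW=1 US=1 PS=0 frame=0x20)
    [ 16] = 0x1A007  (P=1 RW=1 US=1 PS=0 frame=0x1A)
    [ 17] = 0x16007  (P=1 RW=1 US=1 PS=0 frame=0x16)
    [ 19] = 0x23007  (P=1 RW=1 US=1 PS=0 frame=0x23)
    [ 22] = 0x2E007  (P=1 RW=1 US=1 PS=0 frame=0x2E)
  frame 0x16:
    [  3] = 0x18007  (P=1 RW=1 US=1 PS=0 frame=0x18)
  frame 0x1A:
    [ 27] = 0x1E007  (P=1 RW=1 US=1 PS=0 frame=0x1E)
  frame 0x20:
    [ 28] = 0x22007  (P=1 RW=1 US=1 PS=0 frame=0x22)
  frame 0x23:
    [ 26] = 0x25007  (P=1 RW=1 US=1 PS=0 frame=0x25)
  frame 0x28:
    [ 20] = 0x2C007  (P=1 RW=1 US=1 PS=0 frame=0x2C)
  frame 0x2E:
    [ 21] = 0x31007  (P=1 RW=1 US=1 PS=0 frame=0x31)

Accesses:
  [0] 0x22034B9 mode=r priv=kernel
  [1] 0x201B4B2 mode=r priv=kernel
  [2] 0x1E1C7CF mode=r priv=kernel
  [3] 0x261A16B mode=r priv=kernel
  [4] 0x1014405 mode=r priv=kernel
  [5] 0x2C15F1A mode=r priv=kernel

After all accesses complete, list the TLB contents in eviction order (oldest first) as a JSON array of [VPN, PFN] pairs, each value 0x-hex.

Trace:
#0 VA=0x22034B9 (r,kernel):
  L0 @0x15[17] → 0x16007  P=1,RW=1,US=1,PS=0
  L1 @0x16[3] → 0x18007  P=1,RW=1,US=1,PS=0
  → PA=0x184B9  (2 entries read)
#1 VA=0x201B4B2 (r,kernel):
  L0 @0x15[16] → 0x1A007  P=1,RW=1,US=1,PS=0
  L1 @0x1A[27] → 0x1E007  P=1,RW=1,US=1,PS=0
  → PA=0x1E4B2  (2 entries read)
#2 VA=0x1E1C7CF (r,kernel):
  L0 @0x15[15] → 0x20007  P=1,RW=1,US=1,PS=0
  L1 @0x20[28] → 0x22007  P=1,RW=1,US=1,PS=0
  → PA=0x227CF  (2 entries read)
#3 VA=0x261A16B (r,kernel):
  L0 @0x15[19] → 0x23007  P=1,RW=1,US=1,PS=0
  L1 @0x23[26] → 0x25007  P=1,RW=1,US=1,PS=0
  → PA=0x2516B  (2 entries read)
#4 VA=0x1014405 (r,kernel):
  L0 @0x15[8] → 0x28007  P=1,RW=1,US=1,PS=0
  L1 @0x28[20] → 0x2C007  P=1,RW=1,US=1,PS=0
  → PA=0x2C405  (2 entries read)
#5 VA=0x2C15F1A (r,kernel):
  L0 @0x15[22] → 0x2E007  P=1,RW=1,US=1,PS=0
  L1 @0x2E[21] → 0x31007  P=1,RW=1,US=1,PS=0
  → PA=0x31F1A  (2 entries read)

TLB: [["0x1014", "0x2C"], ["0x2C15", "0x31"]]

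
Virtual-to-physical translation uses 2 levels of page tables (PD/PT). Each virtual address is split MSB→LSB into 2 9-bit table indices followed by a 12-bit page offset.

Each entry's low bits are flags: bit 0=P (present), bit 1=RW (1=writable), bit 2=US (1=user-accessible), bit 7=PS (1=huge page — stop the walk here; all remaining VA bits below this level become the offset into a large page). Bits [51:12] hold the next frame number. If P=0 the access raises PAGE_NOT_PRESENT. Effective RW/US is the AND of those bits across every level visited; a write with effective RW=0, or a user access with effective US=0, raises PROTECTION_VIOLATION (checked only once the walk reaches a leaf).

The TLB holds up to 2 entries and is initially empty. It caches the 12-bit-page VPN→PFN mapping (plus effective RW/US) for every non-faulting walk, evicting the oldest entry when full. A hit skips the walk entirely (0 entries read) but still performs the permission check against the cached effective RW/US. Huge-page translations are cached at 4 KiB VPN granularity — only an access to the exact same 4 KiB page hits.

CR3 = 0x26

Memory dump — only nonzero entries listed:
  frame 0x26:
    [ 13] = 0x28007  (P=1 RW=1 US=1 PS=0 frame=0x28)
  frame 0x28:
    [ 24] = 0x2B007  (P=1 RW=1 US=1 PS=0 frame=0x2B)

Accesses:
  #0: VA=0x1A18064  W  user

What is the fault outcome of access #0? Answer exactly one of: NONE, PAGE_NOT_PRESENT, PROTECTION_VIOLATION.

Trace:
#0 VA=0x1A18064 (w,user):
  lvl0: tbl 0x26, slot 13 ⇒ 0x28007 (P1/RW1/US1/PS0)
  lvl1: tbl 0x28, slot 24 ⇒ 0x2B007 (P1/RW1/US1/PS0)
  ⇒ phys 0x2B064  [2 reads]

Access #0 fault: NONE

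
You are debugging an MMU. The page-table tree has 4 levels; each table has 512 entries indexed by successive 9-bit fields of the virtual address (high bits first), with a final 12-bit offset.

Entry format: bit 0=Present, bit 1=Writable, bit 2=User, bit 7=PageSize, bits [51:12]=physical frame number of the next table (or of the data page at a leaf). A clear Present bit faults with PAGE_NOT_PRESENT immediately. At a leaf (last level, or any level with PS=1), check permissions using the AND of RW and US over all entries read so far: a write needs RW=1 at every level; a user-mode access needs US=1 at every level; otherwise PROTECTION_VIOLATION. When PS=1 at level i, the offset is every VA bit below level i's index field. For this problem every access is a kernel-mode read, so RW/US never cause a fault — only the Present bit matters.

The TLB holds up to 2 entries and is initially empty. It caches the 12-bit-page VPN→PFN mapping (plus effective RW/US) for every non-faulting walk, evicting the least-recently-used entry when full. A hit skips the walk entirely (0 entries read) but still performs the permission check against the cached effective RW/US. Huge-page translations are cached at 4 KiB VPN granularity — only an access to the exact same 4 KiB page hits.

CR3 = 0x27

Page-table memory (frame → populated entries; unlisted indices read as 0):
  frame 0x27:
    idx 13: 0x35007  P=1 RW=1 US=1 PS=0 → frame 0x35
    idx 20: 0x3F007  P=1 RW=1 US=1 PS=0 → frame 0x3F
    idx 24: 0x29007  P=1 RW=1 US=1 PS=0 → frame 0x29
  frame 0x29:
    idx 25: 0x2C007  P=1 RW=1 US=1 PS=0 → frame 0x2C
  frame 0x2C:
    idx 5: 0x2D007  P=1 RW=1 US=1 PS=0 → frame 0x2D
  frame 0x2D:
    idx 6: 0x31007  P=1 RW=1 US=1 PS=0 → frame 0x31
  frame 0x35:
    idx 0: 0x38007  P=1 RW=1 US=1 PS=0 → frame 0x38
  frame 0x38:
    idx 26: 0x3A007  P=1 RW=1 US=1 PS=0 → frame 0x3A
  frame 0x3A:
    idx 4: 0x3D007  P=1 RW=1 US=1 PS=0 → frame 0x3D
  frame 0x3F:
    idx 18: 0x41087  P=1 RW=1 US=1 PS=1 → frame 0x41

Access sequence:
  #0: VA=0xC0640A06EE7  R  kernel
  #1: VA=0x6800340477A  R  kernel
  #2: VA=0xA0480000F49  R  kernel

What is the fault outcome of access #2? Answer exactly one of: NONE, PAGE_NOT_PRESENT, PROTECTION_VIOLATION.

Walk each access:
#0 VA=0xC0640A06EE7 (r,kernel):
  L0: frame=0x27 idx=24 entry=0x29007 [P=1 RW=1 US=1 PS=0]
  L1: frame=0x29 idx=25 entry=0x2C007 [P=1 RW=1 US=1 PS=0]
  L2: frame=0x2C idx=5 entry=0x2D007 [P=1 RW=1 US=1 PS=0]
  L3: frame=0x2D idx=6 entry=0x31007 [P=1 RW=1 US=1 PS=0]
  → PA=0x31EE7  (4 entries read)
#1 VA=0x6800340477A (r,kernel):
  L0: frame=0x27 idx=13 entry=0x35007 [P=1 RW=1 US=1 PS=0]
  L1: frame=0x35 idx=0 entry=0x38007 [P=1 RW=1 US=1 PS=0]
  L2: frame=0x38 idx=26 entry=0x3A007 [P=1 RW=1 US=1 PS=0]
  L3: frame=0x3A idx=4 entry=0x3D007 [P=1 RW=1 US=1 PS=0]
  → PA=0x3D77A  (4 entries read)
#2 VA=0xA0480000F49 (r,kernel):
  L0: frame=0x27 idx=20 entry=0x3F007 [P=1 RW=1 US=1 PS=0]
  L1: frame=0x3F idx=18 entry=0x41087 [P=1 RW=1 US=1 PS=1]
  → PA=0x41F49 (huge @L1)  (2 entries read)

Access #2 fault: NONE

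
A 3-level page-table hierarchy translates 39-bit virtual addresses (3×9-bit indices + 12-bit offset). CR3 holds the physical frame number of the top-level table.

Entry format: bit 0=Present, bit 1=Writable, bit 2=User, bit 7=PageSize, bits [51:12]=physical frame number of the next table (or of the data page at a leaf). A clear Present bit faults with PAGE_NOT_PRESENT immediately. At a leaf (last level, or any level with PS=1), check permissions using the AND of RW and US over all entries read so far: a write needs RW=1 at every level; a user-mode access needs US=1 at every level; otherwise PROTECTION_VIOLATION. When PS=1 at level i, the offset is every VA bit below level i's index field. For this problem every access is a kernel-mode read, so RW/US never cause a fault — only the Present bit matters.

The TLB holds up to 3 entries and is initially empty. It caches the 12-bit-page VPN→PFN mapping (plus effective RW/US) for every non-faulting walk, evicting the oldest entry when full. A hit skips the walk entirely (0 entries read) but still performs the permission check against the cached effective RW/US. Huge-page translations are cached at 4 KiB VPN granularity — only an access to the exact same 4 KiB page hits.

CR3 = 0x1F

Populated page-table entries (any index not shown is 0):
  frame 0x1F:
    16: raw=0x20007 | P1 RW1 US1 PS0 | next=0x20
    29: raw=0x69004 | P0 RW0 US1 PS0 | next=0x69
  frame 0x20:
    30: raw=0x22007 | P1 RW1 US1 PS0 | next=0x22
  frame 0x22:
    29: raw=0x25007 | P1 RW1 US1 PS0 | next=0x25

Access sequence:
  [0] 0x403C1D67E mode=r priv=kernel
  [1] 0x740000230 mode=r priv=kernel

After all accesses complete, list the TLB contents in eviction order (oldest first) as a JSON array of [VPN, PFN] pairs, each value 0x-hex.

Walk each access:
#0 VA=0x403C1D67E (r,kernel):
  L0 @0x1F[16] → 0x20007  P=1,RW=1,US=1,PS=0
  L1 @0x20[30] → 0x22007  P=1,RW=1,US=1,PS=0
  L2 @0x22[29] → 0x25007  P=1,RW=1,US=1,PS=0
  ✓ 0x2567E  — 3 lookups
#1 VA=0x740000230 (r,kernel):
  L0 @0x1F[29] → 0x69004  P=0,RW=0,US=1,PS=0
  ⇒ fault: PAGE_NOT_PRESENT  — 1 lookups

TLB: [["0x403C1D", "0x25"]]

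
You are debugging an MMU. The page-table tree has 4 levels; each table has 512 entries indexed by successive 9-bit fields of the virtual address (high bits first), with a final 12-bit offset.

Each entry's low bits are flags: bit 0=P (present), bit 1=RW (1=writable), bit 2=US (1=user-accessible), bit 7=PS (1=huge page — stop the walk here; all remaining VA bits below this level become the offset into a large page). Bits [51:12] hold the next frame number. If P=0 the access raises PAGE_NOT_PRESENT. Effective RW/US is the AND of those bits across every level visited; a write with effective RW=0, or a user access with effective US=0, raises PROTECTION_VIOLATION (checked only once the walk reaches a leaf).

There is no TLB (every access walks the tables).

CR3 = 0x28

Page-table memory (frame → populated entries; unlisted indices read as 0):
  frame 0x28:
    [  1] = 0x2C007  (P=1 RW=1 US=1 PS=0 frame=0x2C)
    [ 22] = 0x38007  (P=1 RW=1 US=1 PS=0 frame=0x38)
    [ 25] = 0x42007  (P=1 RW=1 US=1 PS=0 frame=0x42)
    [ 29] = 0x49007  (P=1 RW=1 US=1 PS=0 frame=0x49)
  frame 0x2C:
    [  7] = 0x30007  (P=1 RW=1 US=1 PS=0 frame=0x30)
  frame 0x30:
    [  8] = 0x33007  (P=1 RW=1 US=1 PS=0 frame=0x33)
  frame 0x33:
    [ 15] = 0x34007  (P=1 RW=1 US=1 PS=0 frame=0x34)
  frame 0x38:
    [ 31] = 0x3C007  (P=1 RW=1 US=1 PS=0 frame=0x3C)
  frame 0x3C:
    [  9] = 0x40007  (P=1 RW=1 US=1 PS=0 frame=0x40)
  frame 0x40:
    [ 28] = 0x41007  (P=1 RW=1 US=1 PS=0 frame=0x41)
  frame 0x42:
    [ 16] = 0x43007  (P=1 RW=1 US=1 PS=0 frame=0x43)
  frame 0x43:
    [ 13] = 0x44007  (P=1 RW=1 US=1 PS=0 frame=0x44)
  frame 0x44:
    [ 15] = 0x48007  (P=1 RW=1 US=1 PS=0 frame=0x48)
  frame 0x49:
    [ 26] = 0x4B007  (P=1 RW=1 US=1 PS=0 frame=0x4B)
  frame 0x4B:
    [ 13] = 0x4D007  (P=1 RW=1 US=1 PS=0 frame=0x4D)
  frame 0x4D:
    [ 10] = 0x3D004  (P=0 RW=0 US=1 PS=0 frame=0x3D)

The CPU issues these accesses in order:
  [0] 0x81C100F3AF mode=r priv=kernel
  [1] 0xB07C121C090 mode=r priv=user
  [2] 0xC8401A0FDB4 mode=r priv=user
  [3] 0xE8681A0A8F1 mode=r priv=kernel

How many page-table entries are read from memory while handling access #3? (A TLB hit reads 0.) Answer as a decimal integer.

Trace:
#0 VA=0x81C100F3AF (r,kernel):
  L0: frame=0x28 idx=1 entry=0x2C007 [P=1 RW=1 US=1 PS=0]
  L1: frame=0x2C idx=7 entry=0x30007 [P=1 RW=1 US=1 PS=0]
  L2: frame=0x30 idx=8 entry=0x33007 [P=1 RW=1 US=1 PS=0]
  L3: frame=0x33 idx=15 entry=0x34007 [P=1 RW=1 US=1 PS=0]
  ⇒ phys 0x343AF  [4 reads]
#1 VA=0xB07C121C090 (r,user):
  L0: frame=0x28 idx=22 entry=0x38007 [P=1 RW=1 US=1 PS=0]
  L1: frame=0x38 idx=31 entry=0x3C007 [P=1 RW=1 US=1 PS=0]
  L2: frame=0x3C idx=9 entry=0x40007 [P=1 RW=1 US=1 PS=0]
  L3: frame=0x40 idx=28 entry=0x41007 [P=1 RW=1 US=1 PS=0]
  ⇒ phys 0x41090  [4 reads]
#2 VA=0xC8401A0FDB4 (r,user):
  L0: frame=0x28 idx=25 entry=0x42007 [P=1 RW=1 US=1 PS=0]
  L1: frame=0x42 idx=16 entry=0x43007 [P=1 RW=1 US=1 PS=0]
  L2: frame=0x43 idx=13 entry=0x44007 [P=1 RW=1 US=1 PS=0]
  L3: frame=0x44 idx=15 entry=0x48007 [P=1 RW=1 US=1 PS=0]
  ⇒ phys 0x48DB4  [4 reads]
#3 VA=0xE8681A0A8F1 (r,kernel):
  L0: frame=0x28 idx=29 entry=0x49007 [P=1 RW=1 US=1 PS=0]
  L1: frame=0x49 idx=26 entry=0x4B007 [P=1 RW=1 US=1 PS=0]
  L2: frame=0x4B idx=13 entry=0x4D007 [P=1 RW=1 US=1 PS=0]
  L3: frame=0x4D idx=10 entry=0x3D004 [P=0 RW=0 US=1 PS=0]
  → PAGE_NOT_PRESENT  (4 entries read)

Entries read for #3: 4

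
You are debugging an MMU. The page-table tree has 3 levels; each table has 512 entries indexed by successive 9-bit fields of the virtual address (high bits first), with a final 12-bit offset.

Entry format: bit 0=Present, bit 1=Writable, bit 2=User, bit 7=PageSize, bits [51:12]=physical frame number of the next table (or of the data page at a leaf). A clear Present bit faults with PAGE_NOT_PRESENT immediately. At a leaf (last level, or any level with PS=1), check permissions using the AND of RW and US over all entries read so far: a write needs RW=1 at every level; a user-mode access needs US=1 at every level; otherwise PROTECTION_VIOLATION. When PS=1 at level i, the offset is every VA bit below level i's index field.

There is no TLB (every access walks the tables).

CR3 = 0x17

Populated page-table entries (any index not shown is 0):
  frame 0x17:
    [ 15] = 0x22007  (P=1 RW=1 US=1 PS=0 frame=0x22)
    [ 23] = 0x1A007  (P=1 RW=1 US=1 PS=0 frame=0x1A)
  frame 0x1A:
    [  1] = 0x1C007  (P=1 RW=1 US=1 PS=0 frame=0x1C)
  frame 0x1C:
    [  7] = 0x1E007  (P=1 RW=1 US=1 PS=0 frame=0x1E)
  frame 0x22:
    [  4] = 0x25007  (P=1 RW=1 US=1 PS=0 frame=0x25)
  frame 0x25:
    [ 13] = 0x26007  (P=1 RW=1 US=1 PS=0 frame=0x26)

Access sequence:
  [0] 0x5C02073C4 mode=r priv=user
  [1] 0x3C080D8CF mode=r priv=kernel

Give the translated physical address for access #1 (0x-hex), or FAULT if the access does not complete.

Trace:
#0 VA=0x5C02073C4 (r,user):
  [0] read 0x17 idx=23: raw=0x1A007 flags P=1 W=1 U=1 S=0
  [1] read 0x1A idx=1: raw=0x1C007 flags P=1 W=1 U=1 S=0
  [2] read 0x1C idx=7: raw=0x1E007 flags P=1 W=1 U=1 S=0
  ✓ 0x1E3C4  — 3 lookups
#1 VA=0x3C080D8CF (r,kernel):
  [0] read 0x17 idx=15: raw=0x22007 flags P=1 W=1 U=1 S=0
  [1] read 0x22 idx=4: raw=0x25007 flags P=1 W=1 U=1 S=0
  [2] read 0x25 idx=13: raw=0x26007 flags P=1 W=1 U=1 S=0
  ✓ 0x268CF  — 3 lookups

Access #1 PA: 0x268CF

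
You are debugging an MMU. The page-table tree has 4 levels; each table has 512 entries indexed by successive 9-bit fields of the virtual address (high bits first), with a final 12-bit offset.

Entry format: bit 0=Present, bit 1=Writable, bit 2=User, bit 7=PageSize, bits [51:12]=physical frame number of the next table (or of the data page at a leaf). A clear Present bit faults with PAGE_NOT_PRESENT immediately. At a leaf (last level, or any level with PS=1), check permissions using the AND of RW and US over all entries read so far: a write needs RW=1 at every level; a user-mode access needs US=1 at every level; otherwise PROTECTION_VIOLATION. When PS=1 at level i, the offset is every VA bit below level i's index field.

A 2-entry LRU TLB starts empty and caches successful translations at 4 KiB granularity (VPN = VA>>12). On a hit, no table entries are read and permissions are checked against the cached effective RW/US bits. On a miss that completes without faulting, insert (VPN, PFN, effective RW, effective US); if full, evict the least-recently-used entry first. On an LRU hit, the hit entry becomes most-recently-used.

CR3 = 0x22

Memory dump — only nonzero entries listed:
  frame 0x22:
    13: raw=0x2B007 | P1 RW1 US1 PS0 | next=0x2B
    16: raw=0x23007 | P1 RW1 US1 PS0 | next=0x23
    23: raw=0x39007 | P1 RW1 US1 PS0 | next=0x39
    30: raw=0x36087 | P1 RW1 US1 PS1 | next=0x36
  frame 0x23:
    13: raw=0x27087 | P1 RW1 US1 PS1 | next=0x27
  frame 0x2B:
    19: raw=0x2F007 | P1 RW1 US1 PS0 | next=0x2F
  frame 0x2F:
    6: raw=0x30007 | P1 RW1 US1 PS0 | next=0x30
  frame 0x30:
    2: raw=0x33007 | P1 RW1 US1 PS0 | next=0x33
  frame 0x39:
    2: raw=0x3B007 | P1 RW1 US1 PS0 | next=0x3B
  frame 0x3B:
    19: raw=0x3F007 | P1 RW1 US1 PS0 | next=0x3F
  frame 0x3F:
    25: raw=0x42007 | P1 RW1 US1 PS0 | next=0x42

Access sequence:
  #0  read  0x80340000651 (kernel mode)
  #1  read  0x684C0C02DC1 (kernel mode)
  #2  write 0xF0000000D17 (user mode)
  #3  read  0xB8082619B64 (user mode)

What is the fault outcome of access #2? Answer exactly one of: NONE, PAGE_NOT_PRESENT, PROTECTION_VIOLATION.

Walk each access:
#0 VA=0x80340000651 (r,kernel):
  lvl0: tbl 0x22, slot 16 ⇒ 0x23007 (P1/RW1/US1/PS0)
  lvl1: tbl 0x23, slot 13 ⇒ 0x27087 (P1/RW1/US1/PS1)
  ✓ 0x27651 (huge @L1)  — 2 lookups
#1 VA=0x684C0C02DC1 (r,kernel):
  lvl0: tbl 0x22, slot 13 ⇒ 0x2B007 (P1/RW1/US1/PS0)
  lvl1: tbl 0x2B, slot 19 ⇒ 0x2F007 (P1/RW1/US1/PS0)
  lvl2: tbl 0x2F, slot 6 ⇒ 0x30007 (P1/RW1/US1/PS0)
  lvl3: tbl 0x30, slot 2 ⇒ 0x33007 (P1/RW1/US1/PS0)
  ✓ 0x33DC1  — 4 lookups
#2 VA=0xF0000000D17 (w,user):
  lvl0: tbl 0x22, slot 30 ⇒ 0x36087 (P1/RW1/US1/PS1)
  ✓ 0x36D17 (huge @L0)  — 1 lookups
#3 VA=0xB8082619B64 (r,user):
  lvl0: tbl 0x22, slot 23 ⇒ 0x39007 (P1/RW1/US1/PS0)
  lvl1: tbl 0x39, slot 2 ⇒ 0x3B007 (P1/RW1/US1/PS0)
  lvl2: tbl 0x3B, slot 19 ⇒ 0x3F007 (P1/RW1/US1/PS0)
  lvl3: tbl 0x3F, slot 25 ⇒ 0x42007 (P1/RW1/US1/PS0)
  ✓ 0x42B64  — 4 lookups

Access #2 fault: NONE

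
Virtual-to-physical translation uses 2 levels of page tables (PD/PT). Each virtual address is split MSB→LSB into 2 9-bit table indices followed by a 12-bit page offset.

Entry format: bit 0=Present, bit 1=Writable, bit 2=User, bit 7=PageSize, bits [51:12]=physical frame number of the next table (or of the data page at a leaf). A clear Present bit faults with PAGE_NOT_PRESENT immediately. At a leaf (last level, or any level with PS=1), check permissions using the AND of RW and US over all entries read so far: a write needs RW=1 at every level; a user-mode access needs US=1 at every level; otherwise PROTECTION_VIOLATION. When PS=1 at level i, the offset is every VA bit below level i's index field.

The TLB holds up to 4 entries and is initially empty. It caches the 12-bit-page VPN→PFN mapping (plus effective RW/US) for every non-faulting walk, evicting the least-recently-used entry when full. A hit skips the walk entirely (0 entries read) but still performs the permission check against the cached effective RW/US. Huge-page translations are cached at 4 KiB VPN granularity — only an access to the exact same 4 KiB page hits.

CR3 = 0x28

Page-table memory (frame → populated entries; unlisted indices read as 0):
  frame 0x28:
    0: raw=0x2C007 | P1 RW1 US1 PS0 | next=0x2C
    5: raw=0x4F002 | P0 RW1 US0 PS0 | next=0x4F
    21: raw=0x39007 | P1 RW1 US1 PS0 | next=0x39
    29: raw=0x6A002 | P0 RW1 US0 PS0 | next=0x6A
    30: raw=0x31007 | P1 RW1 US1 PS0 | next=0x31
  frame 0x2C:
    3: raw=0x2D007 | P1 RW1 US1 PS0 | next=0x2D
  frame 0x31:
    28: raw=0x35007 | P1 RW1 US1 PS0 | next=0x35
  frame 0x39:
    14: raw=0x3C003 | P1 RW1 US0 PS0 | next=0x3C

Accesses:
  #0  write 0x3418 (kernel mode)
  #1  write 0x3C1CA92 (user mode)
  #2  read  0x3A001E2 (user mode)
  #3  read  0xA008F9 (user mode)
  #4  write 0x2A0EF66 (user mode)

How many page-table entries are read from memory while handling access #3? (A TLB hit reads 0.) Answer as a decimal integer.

Walk each access:
#0 VA=0x3418 (w,kernel):
  L0 @0x28[0] → 0x2C007  P=1,RW=1,US=1,PS=0
  L1 @0x2C[3] → 0x2D007  P=1,RW=1,US=1,PS=0
  ✓ 0x2D418  — 2 lookups
#1 VA=0x3C1CA92 (w,user):
  L0 @0x28[30] → 0x31007  P=1,RW=1,US=1,PS=0
  L1 @0x31[28] → 0x35007  P=1,RW=1,US=1,PS=0
  ✓ 0x35A92  — 2 lookups
#2 VA=0x3A001E2 (r,user):
  L0 @0x28[29] → 0x6A002  P=0,RW=1,US=0,PS=0
  ✗ PAGE_NOT_PRESENT  [1 reads]
#3 VA=0xA008F9 (r,user):
  L0 @0x28[5] → 0x4F002  P=0,RW=1,US=0,PS=0
  ✗ PAGE_NOT_PRESENT  [1 reads]
#4 VA=0x2A0EF66 (w,user):
  L0 @0x28[21] → 0x39007  P=1,RW=1,US=1,PS=0
  L1 @0x39[14] → 0x3C003  P=1,RW=1,US=0,PS=0
  ✗ PROTECTION_VIOLATION  [2 reads]

Entries read for #3: 1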